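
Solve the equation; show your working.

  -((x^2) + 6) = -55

Step 1. [-((x^2) + 6) = -55] leading − — multiply by −1, so neg: (x^2) + 6 = 55.
Step 2. [(x^2) + 6 = 55] 6 comes off first (subtract 6) ⇒ sub: x^2 = 49.
Step 3. [x^2 = 49] LHS squared, RHS 49 ≥ 0: apply √ (±). So sqrt: x = 7 or -7.

Answer: x ∈ {-7, 7}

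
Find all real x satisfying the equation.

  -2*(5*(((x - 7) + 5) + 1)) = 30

Step 1. [-2*(5*(((x - 7) + 5) + 1)) = 30] -2·(inner) — divide through by -2, so div: 5*(((x - 7) + 5) + 1) = -15.
Step 2. [5*(((x - 7) + 5) + 1) = -15] LHS = 5·(…); ÷5 both sides ⇒ div: ((x - 7) + 5) + 1 = -3.
Step 3. [((x - 7) + 5) + 1 = -3] peel the +1: subtract 1 from each side ⇒ sub: (x - 7) + 5 = -4.
Step 4. [(x - 7) + 5 = -4] subtract 5: x sits inside (… + 5) ⇒ sub: x - 7 = -9.
Step 5. [x - 7 = -9] -7 is outermost — add 7 both sides, so sub: x = -2.

Answer: x ∈ {-2}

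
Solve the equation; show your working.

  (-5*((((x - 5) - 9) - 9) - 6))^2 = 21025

Step 1. [(-5*((((x - 5) - 9) - 9) - 6))^2 = 21025] 21025 ≥ 0, LHS is (·)² — take ±√, so sqrt: -5*((((x - 5) - 9) - 9) - 6) = 145 or -145.
Step 2. [-5*((((x - 5) - 9) - 9) - 6) = 145 or -145] LHS = -5·(…); ÷-5 both sides. So div: (((x - 5) - 9) - 9) - 6 = -29 or 29.
Step 3. [(((x - 5) - 9) - 9) - 6 = -29 or 29] peel the -6: add 6 from each side ⇒ sub: ((x - 5) - 9) - 9 = -23 or 35.
Step 4. [((x - 5) - 9) - 9 = -23 or 35] the outer -9 inverts by adding 9, so sub: (x - 5) - 9 = -14 or 44.
Step 5. [(x - 5) - 9 = -14 or 44] add 9: x sits inside (… - 9), so sub: x - 5 = -5 or 53.
Step 6. [x - 5 = -5 or 53] 5 comes off first (add 5) ⇒ sub: x = 0 or 58.

Answer: x ∈ {0, 58}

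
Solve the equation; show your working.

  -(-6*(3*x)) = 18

Step 1. [-(-6*(3*x)) = 18] LHS negated; negate both sides, so neg: -6*(3*x) = -18.
Step 2. [-6*(3*x) = -18] leading coefficient -6: divide by -6. So div: 3*x = 3.
Step 3. [3*x = 3] leading coefficient 3: divide by 3 ⇒ div: x = 1.

Answer: x ∈ {1}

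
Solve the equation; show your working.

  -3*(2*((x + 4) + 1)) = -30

Step 1. [-3*(2*((x + 4) + 1)) = -30] leading coefficient -3: divide by -3 ⇒ div: 2*((x + 4) + 1) = 10.
Step 2. [2*((x + 4) + 1) = 10] 2 out front; divide by 2 ⇒ div: (x + 4) + 1 = 5.
Step 3. [(x + 4) + 1 = 5] +1 is outermost — subtract 1 both sides ⇒ sub: x + 4 = 4.
Step 4. [x + 4 = 4] 4 comes off first (subtract 4), so sub: x = 0.

Answer: x ∈ {0}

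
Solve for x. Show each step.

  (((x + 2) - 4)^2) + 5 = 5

Step 1. [(((x + 2) - 4)^2) + 5 = 5] +5 is outermost — subtract 5 both sides, so sub: ((x + 2) - 4)^2 = 0.
Step 2. [((x + 2) - 4)^2 = 0] √ both sides: 0 ≥ 0 gives two branches. So sqrt: (x + 2) - 4 = 0.
Step 3. [(x + 2) - 4 = 0] peel the -4: add 4 from each side. So sub: x + 2 = 4.
Step 4. [x + 2 = 4] +2 is outermost — subtract 2 both sides. So sub: x = 2.

Answer: x ∈ {2}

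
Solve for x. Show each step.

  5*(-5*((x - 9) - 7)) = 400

Step 1. [5*(-5*((x - 9) - 7)) = 400] 5·(inner) — divide through by 5 ⇒ div: -5*((x - 9) - 7) = 80.
Step 2. [-5*((x - 9) - 7) = 80] leading coefficient -5: divide by -5. So div: (x - 9) - 7 = -16.
Step 3. [(x - 9) - 7 = -16] add 7: x sits inside (… - 7). So sub: x - 9 = -9.
Step 4. [x - 9 = -9] the outer -9 inverts by adding 9. So sub: x = 0.

Answer: x ∈ {0}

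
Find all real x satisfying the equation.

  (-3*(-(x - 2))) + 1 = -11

Step 1. [(-3*(-(x - 2))) + 1 = -11] the outer +1 inverts by subtracting 1. So sub: -3*(-(x - 2)) = -12.
Step 2. [-3*(-(x - 2)) = -12] leading coefficient -3: divide by -3. So div: -(x - 2) = 4.
Step 3. [-(x - 2) = 4] LHS negated; negate both sides, so neg: x - 2 = -4.
Step 4. [x - 2 = -4] -2 is outermost — add 2 both sides ⇒ sub: x = -2.

Answer: x ∈ {-2}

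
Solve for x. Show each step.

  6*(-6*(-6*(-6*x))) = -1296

Step 1. [6*(-6*(-6*(-6*x))) = -1296] 6 out front; divide by 6. So div: -6*(-6*(-6*x)) = -216.
Step 2. [-6*(-6*(-6*x)) = -216] LHS = -6·(…); ÷-6 both sides, so div: -6*(-6*x) = 36.
Step 3. [-6*(-6*x) = 36] -6 out front; divide by -6. So div: -6*x = -6.
Step 4. [-6*x = -6] leading coefficient -6: divide by -6. So div: x = 1.

Answer: x ∈ {1}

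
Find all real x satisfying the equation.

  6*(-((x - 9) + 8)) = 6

Step 1. [6*(-((x - 9) + 8)) = 6] 6 out front; divide by 6 ⇒ div: -((x - 9) + 8) = 1.
Step 2. [-((x - 9) + 8) = 1] LHS negated; negate both sides ⇒ neg: (x - 9) + 8 = -1.
Step 3. [(x - 9) + 8 = -1] the outer +8 inverts by subtracting 8. So sub: x - 9 = -9.
Step 4. [x - 9 = -9] the outer -9 inverts by adding 9, so sub: x = 0.

Answer: x ∈ {0}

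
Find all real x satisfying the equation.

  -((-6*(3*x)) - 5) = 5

Step 1. [-((-6*(3*x)) - 5) = 5] flip signs both sides. So neg: (-6*(3*x)) - 5 = -5.
Step 2. [(-6*(3*x)) - 5 = -5] -5 is outermost — add 5 both sides. So sub: -6*(3*x) = 0.
Step 3. [-6*(3*x) = 0] LHS = -6·(…); ÷-6 both sides, so div: 3*x = 0.
Step 4. [3*x = 0] 3 out front; divide by 3. So div: x = 0.

Answer: x ∈ {0}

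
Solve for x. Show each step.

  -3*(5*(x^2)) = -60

Step 1. [-3*(5*(x^2)) = -60] -3·(inner) — divide through by -3. So div: 5*(x^2) = 20.
Step 2. [5*(x^2) = 20] 5·(inner) — divide through by 5, so div: x^2 = 4.
Step 3. [x^2 = 4] √ both sides: 4 ≥ 0 gives two branches ⇒ sqrt: x = 2 or -2.

Answer: x ∈ {-2, 2}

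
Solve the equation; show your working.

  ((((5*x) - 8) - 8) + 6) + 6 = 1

Step 1. [((((5*x) - 8) - 8) + 6) + 6 = 1] 6 comes off first (subtract 6) ⇒ sub: (((5*x) - 8) - 8) + 6 = -5.
Step 2. [(((5*x) - 8) - 8) + 6 = -5] subtract 6: x sits inside (… + 6) ⇒ sub: ((5*x) - 8) - 8 = -11.
Step 3. [((5*x) - 8) - 8 = -11] peel the -8: add 8 from each side, so sub: (5*x) - 8 = -3.
Step 4. [(5*x) - 8 = -3] peel the -8: add 8 from each side, so sub: 5*x = 5.
Step 5. [5*x = 5] divide by the outer 5. So div: x = 1.

Answer: x ∈ {1}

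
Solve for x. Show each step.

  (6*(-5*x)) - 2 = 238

Step 1. [(6*(-5*x)) - 2 = 238] the outer -2 inverts by adding 2, so sub: 6*(-5*x) = 240.
Step 2. [6*(-5*x) = 240] divide by the outer 6. So div: -5*x = 40.
Step 3. [-5*x = 40] LHS = -5·(…); ÷-5 both sides ⇒ div: x = -8.

Answer: x ∈ {-8}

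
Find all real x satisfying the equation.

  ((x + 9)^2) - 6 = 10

Step 1. [((x + 9)^2) - 6 = 10] peel the -6: add 6 from each side ⇒ sub: (x + 9)^2 = 16.
Step 2. [(x + 9)^2 = 16] LHS squared, RHS 16 ≥ 0: apply √ (±) ⇒ sqrt: x + 9 = 4 or -4.
Step 3. [x + 9 = 4 or -4] the outer +9 inverts by subtracting 9 ⇒ sub: x = -5 or -13.

Answer: x ∈ {-13, -5}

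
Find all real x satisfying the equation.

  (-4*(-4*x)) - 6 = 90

Step 1. [(-4*(-4*x)) - 6 = 90] the outer -6 inverts by adding 6. So sub: -4*(-4*x) = 96.
Step 2. [-4*(-4*x) = 96] divide by the outer -4 ⇒ div: -4*x = -24.
Step 3. [-4*x = -24] LHS = -4·(…); ÷-4 both sides, so div: x = 6.

Answer: x ∈ {6}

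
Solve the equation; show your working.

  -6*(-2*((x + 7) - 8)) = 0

Step 1. [-6*(-2*((x + 7) - 8)) = 0] LHS = -6·(…); ÷-6 both sides ⇒ div: -2*((x + 7) - 8) = 0.
Step 2. [-2*((x + 7) - 8) = 0] -2·(inner) — divide through by -2, so div: (x + 7) - 8 = 0.
Step 3. [(x + 7) - 8 = 0] 8 comes off first (add 8). So sub: x + 7 = 8.
Step 4. [x + 7 = 8] +7 is outermost — subtract 7 both sides. So sub: x = 1.

Answer: x ∈ {1}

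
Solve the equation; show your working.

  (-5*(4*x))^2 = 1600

Step 1. [(-5*(4*x))^2 = 1600] √ both sides: 1600 ≥ 0 gives two branches ⇒ sqrt: -5*(4*x) = 40 or -40.
Step 2. [-5*(4*x) = 40 or -40] LHS = -5·(…); ÷-5 both sides. So div: 4*x = -8 or 8.
Step 3. [4*x = -8 or 8] divide by the outer 4. So div: x = -2 or 2.

Answer: x ∈ {-2, 2}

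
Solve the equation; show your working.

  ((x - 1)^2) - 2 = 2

Step 1. [((x - 1)^2) - 2 = 2] 2 comes off first (add 2) ⇒ sub: (x - 1)^2 = 4.
Step 2. [(x - 1)^2 = 4] 4 ≥ 0, LHS is (·)² — take ±√. So sqrt: x - 1 = 2 or -2.
Step 3. [x - 1 = 2 or -2] -1 is outermost — add 1 both sides, so sub: x = 3 or -1.

Answer: x ∈ {-1, 3}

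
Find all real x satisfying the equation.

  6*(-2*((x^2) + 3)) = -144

Step 1. [6*(-2*((x^2) + 3)) = -144] divide by the outer 6 ⇒ div: -2*((x^2) + 3) = -24.
Step 2. [-2*((x^2) + 3) = -24] leading coefficient -2: divide by -2, so div: (x^2) + 3 = 12.
Step 3. [(x^2) + 3 = 12] +3 is outermost — subtract 3 both sides. So sub: x^2 = 9.
Step 4. [x^2 = 9] LHS squared, RHS 9 ≥ 0: apply √ (±), so sqrt: x = 3 or -3.

Answer: x ∈ {-3, 3}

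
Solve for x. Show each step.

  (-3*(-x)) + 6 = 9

Step 1. [(-3*(-x)) + 6 = 9] -3 | LHS and -3 | 9: pull -3 out ⇒ factor: (-x) - 2 = -3.
Step 2. [(-x) - 2 = -3] the outer -2 inverts by adding 2 ⇒ sub: -x = -1.
Step 3. [-x = -1] flip signs both sides, so neg: x = 1.

Answer: x ∈ {1}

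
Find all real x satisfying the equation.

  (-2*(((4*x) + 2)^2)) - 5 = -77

Step 1. [(-2*(((4*x) + 2)^2)) - 5 = -77] 5 comes off first (add 5). So sub: -2*(((4*x) + 2)^2) = -72.
Step 2. [-2*(((4*x) + 2)^2) = -72] -2·(inner) — divide through by -2 ⇒ div: ((4*x) + 2)^2 = 36.
Step 3. [((4*x) + 2)^2 = 36] 36 ≥ 0, LHS is (·)² — take ±√, so sqrt: (4*x) + 2 = 6 or -6.
Step 4. [(4*x) + 2 = 6 or -6] peel the +2: subtract 2 from each side, so sub: 4*x = 4 or -8.
Step 5. [4*x = 4 or -8] leading coefficient 4: divide by 4. So div: x = 1 or -2.

Answer: x ∈ {-2, 1}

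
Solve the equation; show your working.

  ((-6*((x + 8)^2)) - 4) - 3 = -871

Step 1. [((-6*((x + 8)^2)) - 4) - 3 = -871] 3 comes off first (add 3) ⇒ sub: (-6*((x + 8)^2)) - 4 = -868.
Step 2. [(-6*((x + 8)^2)) - 4 = -868] the outer -4 inverts by adding 4, so sub: -6*((x + 8)^2) = -864.
Step 3. [-6*((x + 8)^2) = -864] -6·(inner) — divide through by -6 ⇒ div: (x + 8)^2 = 144.
Step 4. [(x + 8)^2 = 144] √ both sides: 144 ≥ 0 gives two branches ⇒ sqrt: x + 8 = 12 or -12.
Step 5. [x + 8 = 12 or -12] +8 is outermost — subtract 8 both sides. So sub: x = 4 or -20.

Answer: x ∈ {-20, 4}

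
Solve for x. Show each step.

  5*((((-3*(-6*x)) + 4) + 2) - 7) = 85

Step 1. [5*((((-3*(-6*x)) + 4) + 2) - 7) = 85] LHS = 5·(…); ÷5 both sides ⇒ div: (((-3*(-6*x)) + 4) + 2) - 7 = 17.
Step 2. [(((-3*(-6*x)) + 4) + 2) - 7 = 17] peel the -7: add 7 from each side ⇒ sub: ((-3*(-6*x)) + 4) + 2 = 24.
Step 3. [((-3*(-6*x)) + 4) + 2 = 24] peel the +2: subtract 2 from each side, so sub: (-3*(-6*x)) + 4 = 22.
Step 4. [(-3*(-6*x)) + 4 = 22] +4 is outermost — subtract 4 both sides ⇒ sub: -3*(-6*x) = 18.
Step 5. [-3*(-6*x) = 18] LHS = -3·(…); ÷-3 both sides, so div: -6*x = -6.
Step 6. [-6*x = -6] leading coefficient -6: divide by -6. So div: x = 1.

Answer: x ∈ {1}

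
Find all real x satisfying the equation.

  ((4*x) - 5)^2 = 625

Step 1. [((4*x) - 5)^2 = 625] √ both sides: 625 ≥ 0 gives two branches, so sqrt: (4*x) - 5 = 25 or -25.
Step 2. [(4*x) - 5 = 25 or -25] -5 is outermost — add 5 both sides. So sub: 4*x = 30 or -20.
Step 3. [4*x = 30 or -20] divide by the outer 4. So div: x = 15/2 or -5.

Answer: x ∈ {-5, 15/2}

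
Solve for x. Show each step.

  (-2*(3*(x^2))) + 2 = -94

Step 1. [(-2*(3*(x^2))) + 2 = -94] common factor -2 (LHS and -94) — divide through ⇒ factor: (3*(x^2)) - 1 = 47.
Step 2. [(3*(x^2)) - 1 = 47] add 1: x sits inside (… - 1) ⇒ sub: 3*(x^2) = 48.
Step 3. [3*(x^2) = 48] divide by the outer 3. So div: x^2 = 16.
Step 4. [x^2 = 16] √ both sides: 16 ≥ 0 gives two branches, so sqrt: x = 4 or -4.

Answer: x ∈ {-4, 4}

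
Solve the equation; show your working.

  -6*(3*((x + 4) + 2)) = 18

Step 1. [-6*(3*((x + 4) + 2)) = 18] -6·(inner) — divide through by -6. So div: 3*((x + 4) + 2) = -3.
Step 2. [3*((x + 4) + 2) = -3] 3 out front; divide by 3, so div: (x + 4) + 2 = -1.
Step 3. [(x + 4) + 2 = -1] 2 comes off first (subtract 2). So sub: x + 4 = -3.
Step 4. [x + 4 = -3] 4 comes off first (subtract 4) ⇒ sub: x = -7.

Answer: x ∈ {-7}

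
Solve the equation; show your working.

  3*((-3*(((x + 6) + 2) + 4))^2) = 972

Step 1. [3*((-3*(((x + 6) + 2) + 4))^2) = 972] 3·(inner) — divide through by 3 ⇒ div: (-3*(((x + 6) + 2) + 4))^2 = 324.
Step 2. [(-3*(((x + 6) + 2) + 4))^2 = 324] √ both sides: 324 ≥ 0 gives two branches ⇒ sqrt: -3*(((x + 6) + 2) + 4) = 18 or -18.
Step 3. [-3*(((x + 6) + 2) + 4) = 18 or -18] LHS = -3·(…); ÷-3 both sides. So div: ((x + 6) + 2) + 4 = -6 or 6.
Step 4. [((x + 6) + 2) + 4 = -6 or 6] the outer +4 inverts by subtracting 4. So sub: (x + 6) + 2 = -10 or 2.
Step 5. [(x + 6) + 2 = -10 or 2] the outer +2 inverts by subtracting 2 ⇒ sub: x + 6 = -12 or 0.
Step 6. [x + 6 = -12 or 0] the outer +6 inverts by subtracting 6, so sub: x = -18 or -6.

Answer: x ∈ {-18, -6}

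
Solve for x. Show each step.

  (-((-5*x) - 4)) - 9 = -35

Step 1. [(-((-5*x) - 4)) - 9 = -35] -9 is outermost — add 9 both sides, so sub: -((-5*x) - 4) = -26.
Step 2. [-((-5*x) - 4) = -26] flip signs both sides ⇒ neg: (-5*x) - 4 = 26.
Step 3. [(-5*x) - 4 = 26] the outer -4 inverts by adding 4, so sub: -5*x = 30.
Step 4. [-5*x = 30] -5·(inner) — divide through by -5 ⇒ div: x = -6.

Answer: x ∈ {-6}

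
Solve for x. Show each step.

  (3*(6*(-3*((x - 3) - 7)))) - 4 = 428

Step 1. [(3*(6*(-3*((x - 3) - 7)))) - 4 = 428] add 4: x sits inside (… - 4) ⇒ sub: 3*(6*(-3*((x - 3) - 7))) = 432.
Step 2. [3*(6*(-3*((x - 3) - 7))) = 432] 3·(inner) — divide through by 3 ⇒ div: 6*(-3*((x - 3) - 7)) = 144.
Step 3. [6*(-3*((x - 3) - 7)) = 144] 6·(inner) — divide through by 6, so div: -3*((x - 3) - 7) = 24.
Step 4. [-3*((x - 3) - 7) = 24] -3·(inner) — divide through by -3. So div: (x - 3) - 7 = -8.
Step 5. [(x - 3) - 7 = -8] the outer -7 inverts by adding 7 ⇒ sub: x - 3 = -1.
Step 6. [x - 3 = -1] -3 is outermost — add 3 both sides. So sub: x = 2.

Answer: x ∈ {2}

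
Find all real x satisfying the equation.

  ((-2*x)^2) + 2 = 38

Step 1. [((-2*x)^2) + 2 = 38] +2 is outermost — subtract 2 both sides, so sub: (-2*x)^2 = 36.
Step 2. [(-2*x)^2 = 36] √ both sides: 36 ≥ 0 gives two branches, so sqrt: -2*x = 6 or -6.
Step 3. [-2*x = 6 or -6] leading coefficient -2: divide by -2 ⇒ div: x = -3 or 3.

Answer: x ∈ {-3, 3}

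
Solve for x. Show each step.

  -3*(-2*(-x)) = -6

Step 1. [-3*(-2*(-x)) = -6] -3 out front; divide by -3, so div: -2*(-x) = 2.
Step 2. [-2*(-x) = 2] -2 out front; divide by -2 ⇒ div: -x = -1.
Step 3. [-x = -1] flip signs both sides ⇒ neg: x = 1.

Answer: x ∈ {1}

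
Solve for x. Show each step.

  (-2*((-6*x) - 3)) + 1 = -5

Step 1. [(-2*((-6*x) - 3)) + 1 = -5] subtract 1: x sits inside (… + 1), so sub: -2*((-6*x) - 3) = -6.
Step 2. [-2*((-6*x) - 3) = -6] -2 out front; divide by -2 ⇒ div: (-6*x) - 3 = 3.
Step 3. [(-6*x) - 3 = 3] -3 is outermost — add 3 both sides ⇒ sub: -6*x = 6.
Step 4. [-6*x = 6] leading coefficient -6: divide by -6. So div: x = -1.

Answer: x ∈ {-1}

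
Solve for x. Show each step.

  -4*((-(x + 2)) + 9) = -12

Step 1. [-4*((-(x + 2)) + 9) = -12] -4 out front; divide by -4, so div: (-(x + 2)) + 9 = 3.
Step 2. [(-(x + 2)) + 9 = 3] 9 comes off first (subtract 9). So sub: -(x + 2) = -6.
Step 3. [-(x + 2) = -6] leading − — multiply by −1, so neg: x + 2 = 6.
Step 4. [x + 2 = 6] 2 comes off first (subtract 2). So sub: x = 4.

Answer: x ∈ {4}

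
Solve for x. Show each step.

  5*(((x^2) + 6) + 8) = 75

Step 1. [5*(((x^2) + 6) + 8) = 75] LHS = 5·(…); ÷5 both sides, so div: ((x^2) + 6) + 8 = 15.
Step 2. [((x^2) + 6) + 8 = 15] 8 comes off first (subtract 8). So sub: (x^2) + 6 = 7.
Step 3. [(x^2) + 6 = 7] +6 is outermost — subtract 6 both sides ⇒ sub: x^2 = 1.
Step 4. [x^2 = 1] √ both sides: 1 ≥ 0 gives two branches, so sqrt: x = 1 or -1.

Answer: x ∈ {-1, 1}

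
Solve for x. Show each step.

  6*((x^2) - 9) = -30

Step 1. [6*((x^2) - 9) = -30] 6·(inner) — divide through by 6. So div: (x^2) - 9 = -5.
Step 2. [(x^2) - 9 = -5] -9 is outermost — add 9 both sides, so sub: x^2 = 4.
Step 3. [x^2 = 4] √ both sides: 4 ≥ 0 gives two branches. So sqrt: x = 2 or -2.

Answer: x ∈ {-2, 2}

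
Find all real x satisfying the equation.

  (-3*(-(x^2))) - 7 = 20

Step 1. [(-3*(-(x^2))) - 7 = 20] peel the -7: add 7 from each side. So sub: -3*(-(x^2)) = 27.
Step 2. [-3*(-(x^2)) = 27] leading coefficient -3: divide by -3, so div: -(x^2) = -9.
Step 3. [-(x^2) = -9] flip signs both sides, so neg: x^2 = 9.
Step 4. [x^2 = 9] LHS squared, RHS 9 ≥ 0: apply √ (±). So sqrt: x = 3 or -3.

Answer: x ∈ {-3, 3}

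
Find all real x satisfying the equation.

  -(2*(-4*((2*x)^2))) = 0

Step 1. [-(2*(-4*((2*x)^2))) = 0] leading − — multiply by −1. So neg: 2*(-4*((2*x)^2)) = 0.
Step 2. [2*(-4*((2*x)^2)) = 0] LHS = 2·(…); ÷2 both sides ⇒ div: -4*((2*x)^2) = 0.
Step 3. [-4*((2*x)^2) = 0] -4·(inner) — divide through by -4 ⇒ div: (2*x)^2 = 0.
Step 4. [(2*x)^2 = 0] 0 ≥ 0, LHS is (·)² — take ±√. So sqrt: 2*x = 0.
Step 5. [2*x = 0] LHS = 2·(…); ÷2 both sides ⇒ div: x = 0.

Answer: x ∈ {0}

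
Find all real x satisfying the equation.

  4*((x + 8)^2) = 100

Step 1. [4*((x + 8)^2) = 100] LHS = 4·(…); ÷4 both sides, so div: (x + 8)^2 = 25.
Step 2. [(x + 8)^2 = 25] LHS squared, RHS 25 ≥ 0: apply √ (±), so sqrt: x + 8 = 5 or -5.
Step 3. [x + 8 = 5 or -5] 8 comes off first (subtract 8), so sub: x = -3 or -13.

Answer: x ∈ {-13, -3}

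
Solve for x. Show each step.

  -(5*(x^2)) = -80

Step 1. [-(5*(x^2)) = -80] LHS negated; negate both sides. So neg: 5*(x^2) = 80.
Step 2. [5*(x^2) = 80] leading coefficient 5: divide by 5, so div: x^2 = 16.
Step 3. [x^2 = 16] √ both sides: 16 ≥ 0 gives two branches, so sqrt: x = 4 or -4.

Answer: x ∈ {-4, 4}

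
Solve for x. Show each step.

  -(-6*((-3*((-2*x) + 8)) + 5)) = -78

Step 1. [-(-6*((-3*((-2*x) + 8)) + 5)) = -78] flip signs both sides ⇒ neg: -6*((-3*((-2*x) + 8)) + 5) = 78.
Step 2. [-6*((-3*((-2*x) + 8)) + 5) = 78] LHS = -6·(…); ÷-6 both sides. So div: (-3*((-2*x) + 8)) + 5 = -13.
Step 3. [(-3*((-2*x) + 8)) + 5 = -13] subtract 5: x sits inside (… + 5) ⇒ sub: -3*((-2*x) + 8) = -18.
Step 4. [-3*((-2*x) + 8) = -18] -3 out front; divide by -3, so div: (-2*x) + 8 = 6.
Step 5. [(-2*x) + 8 = 6] common factor -2 (LHS and 6) — divide through ⇒ factor: x - 4 = -3.
Step 6. [x - 4 = -3] add 4: x sits inside (… - 4), so sub: x = 1.

Answer: x ∈ {1}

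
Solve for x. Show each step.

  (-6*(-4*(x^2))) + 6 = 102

Step 1. [(-6*(-4*(x^2))) + 6 = 102] peel the +6: subtract 6 from each side ⇒ sub: -6*(-4*(x^2)) = 96.
Step 2. [-6*(-4*(x^2)) = 96] -6·(inner) — divide through by -6, so div: -4*(x^2) = -16.
Step 3. [-4*(x^2) = -16] -4 out front; divide by -4, so div: x^2 = 4.
Step 4. [x^2 = 4] √ both sides: 4 ≥ 0 gives two branches, so sqrt: x = 2 or -2.

Answer: x ∈ {-2, 2}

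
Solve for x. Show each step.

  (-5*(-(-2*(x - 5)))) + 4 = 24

Step 1. [(-5*(-(-2*(x - 5)))) + 4 = 24] peel the +4: subtract 4 from each side, so sub: -5*(-(-2*(x - 5))) = 20.
Step 2. [-5*(-(-2*(x - 5))) = 20] divide by the outer -5. So div: -(-2*(x - 5)) = -4.
Step 3. [-(-2*(x - 5)) = -4] LHS negated; negate both sides. So neg: -2*(x - 5) = 4.
Step 4. [-2*(x - 5) = 4] -2·(inner) — divide through by -2, so div: x - 5 = -2.
Step 5. [x - 5 = -2] 5 comes off first (add 5) ⇒ sub: x = 3.

Answer: x ∈ {3}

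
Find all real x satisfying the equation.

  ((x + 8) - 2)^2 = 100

Step 1. [((x + 8) - 2)^2 = 100] √ both sides: 100 ≥ 0 gives two branches ⇒ sqrt: (x + 8) - 2 = 10 or -10.
Step 2. [(x + 8) - 2 = 10 or -10] add 2: x sits inside (… - 2) ⇒ sub: x + 8 = 12 or -8.
Step 3. [x + 8 = 12 or -8] the outer +8 inverts by subtracting 8 ⇒ sub: x = 4 or -16.

Answer: x ∈ {-16, 4}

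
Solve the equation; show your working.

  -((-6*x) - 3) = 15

Step 1. [-((-6*x) - 3) = 15] flip signs both sides, so neg: (-6*x) - 3 = -15.
Step 2. [(-6*x) - 3 = -15] -3 is outermost — add 3 both sides, so sub: -6*x = -12.
Step 3. [-6*x = -12] leading coefficient -6: divide by -6, so div: x = 2.

Answer: x ∈ {2}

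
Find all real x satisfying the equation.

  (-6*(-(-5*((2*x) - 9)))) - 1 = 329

Step 1. [(-6*(-(-5*((2*x) - 9)))) - 1 = 329] add 1: x sits inside (… - 1) ⇒ sub: -6*(-(-5*((2*x) - 9))) = 330.
Step 2. [-6*(-(-5*((2*x) - 9))) = 330] divide by the outer -6, so div: -(-5*((2*x) - 9)) = -55.
Step 3. [-(-5*((2*x) - 9)) = -55] leading − — multiply by −1 ⇒ neg: -5*((2*x) - 9) = 55.
Step 4. [-5*((2*x) - 9) = 55] leading coefficient -5: divide by -5 ⇒ div: (2*x) - 9 = -11.
Step 5. [(2*x) - 9 = -11] the outer -9 inverts by adding 9 ⇒ sub: 2*x = -2.
Step 6. [2*x = -2] LHS = 2·(…); ÷2 both sides, so div: x = -1.

Answer: x ∈ {-1}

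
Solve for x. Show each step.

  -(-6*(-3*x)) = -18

Step 1. [-(-6*(-3*x)) = -18] flip signs both sides. So neg: -6*(-3*x) = 18.
Step 2. [-6*(-3*x) = 18] -6·(inner) — divide through by -6. So div: -3*x = -3.
Step 3. [-3*x = -3] LHS = -3·(…); ÷-3 both sides. So div: x = 1.

Answer: x ∈ {1}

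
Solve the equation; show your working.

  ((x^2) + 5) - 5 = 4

Step 1. [((x^2) + 5) - 5 = 4] -5 is outermost — add 5 both sides. So sub: (x^2) + 5 = 9.
Step 2. [(x^2) + 5 = 9] subtract 5: x sits inside (… + 5). So sub: x^2 = 4.
Step 3. [x^2 = 4] √ both sides: 4 ≥ 0 gives two branches ⇒ sqrt: x = 2 or -2.

Answer: x ∈ {-2, 2}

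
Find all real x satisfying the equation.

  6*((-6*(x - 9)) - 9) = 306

Step 1. [6*((-6*(x - 9)) - 9) = 306] leading coefficient 6: divide by 6. So div: (-6*(x - 9)) - 9 = 51.
Step 2. [(-6*(x - 9)) - 9 = 51] -9 is outermost — add 9 both sides. So sub: -6*(x - 9) = 60.
Step 3. [-6*(x - 9) = 60] LHS = -6·(…); ÷-6 both sides. So div: x - 9 = -10.
Step 4. [x - 9 = -10] peel the -9: add 9 from each side ⇒ sub: x = -1.

Answer: x ∈ {-1}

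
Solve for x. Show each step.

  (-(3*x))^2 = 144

Step 1. [(-(3*x))^2 = 144] √ both sides: 144 ≥ 0 gives two branches, so sqrt: -(3*x) = 12 or -12.
Step 2. [-(3*x) = 12 or -12] flip signs both sides, so neg: 3*x = -12 or 12.
Step 3. [3*x = -12 or 12] divide by the outer 3 ⇒ div: x = -4 or 4.

Answer: x ∈ {-4, 4}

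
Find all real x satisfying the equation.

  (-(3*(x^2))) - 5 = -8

Step 1. [(-(3*(x^2))) - 5 = -8] the outer -5 inverts by adding 5. So sub: -(3*(x^2)) = -3.
Step 2. [-(3*(x^2)) = -3] leading − — multiply by −1 ⇒ neg: 3*(x^2) = 3.
Step 3. [3*(x^2) = 3] divide by the outer 3. So div: x^2 = 1.
Step 4. [x^2 = 1] √ both sides: 1 ≥ 0 gives two branches ⇒ sqrt: x = 1 or -1.

Answer: x ∈ {-1, 1}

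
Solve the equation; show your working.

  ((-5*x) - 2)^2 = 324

Step 1. [((-5*x) - 2)^2 = 324] LHS squared, RHS 324 ≥ 0: apply √ (±), so sqrt: (-5*x) - 2 = 18 or -18.
Step 2. [(-5*x) - 2 = 18 or -18] the outer -2 inverts by adding 2. So sub: -5*x = 20 or -16.
Step 3. [-5*x = 20 or -16] leading coefficient -5: divide by -5, so div: x = -4 or 16/5.

Answer: x ∈ {-4, 16/5}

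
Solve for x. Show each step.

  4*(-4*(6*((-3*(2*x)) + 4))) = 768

Step 1. [4*(-4*(6*((-3*(2*x)) + 4))) = 768] 4·(inner) — divide through by 4 ⇒ div: -4*(6*((-3*(2*x)) + 4)) = 192.
Step 2. [-4*(6*((-3*(2*x)) + 4)) = 192] leading coefficient -4: divide by -4, so div: 6*((-3*(2*x)) + 4) = -48.
Step 3. [6*((-3*(2*x)) + 4) = -48] 6 out front; divide by 6 ⇒ div: (-3*(2*x)) + 4 = -8.
Step 4. [(-3*(2*x)) + 4 = -8] subtract 4: x sits inside (… + 4), so sub: -3*(2*x) = -12.
Step 5. [-3*(2*x) = -12] leading coefficient -3: divide by -3, so div: 2*x = 4.
Step 6. [2*x = 4] 2·(inner) — divide through by 2 ⇒ div: x = 2.

Answer: x ∈ {2}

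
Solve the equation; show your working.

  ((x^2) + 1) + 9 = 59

Step 1. [((x^2) + 1) + 9 = 59] the outer +9 inverts by subtracting 9. So sub: (x^2) + 1 = 50.
Step 2. [(x^2) + 1 = 50] peel the +1: subtract 1 from each side, so sub: x^2 = 49.
Step 3. [x^2 = 49] LHS squared, RHS 49 ≥ 0: apply √ (±) ⇒ sqrt: x = 7 or -7.

Answer: x ∈ {-7, 7}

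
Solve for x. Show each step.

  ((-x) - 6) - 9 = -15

Step 1. [((-x) - 6) - 9 = -15] 9 comes off first (add 9), so sub: (-x) - 6 = -6.
Step 2. [(-x) - 6 = -6] the outer -6 inverts by adding 6. So sub: -x = 0.
Step 3. [-x = 0] leading − — multiply by −1. So neg: x = 0.

Answer: x ∈ {0}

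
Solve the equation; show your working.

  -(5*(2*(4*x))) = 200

Step 1. [-(5*(2*(4*x))) = 200] LHS negated; negate both sides ⇒ neg: 5*(2*(4*x)) = -200.
Step 2. [5*(2*(4*x)) = -200] divide by the outer 5. So div: 2*(4*x) = -40.
Step 3. [2*(4*x) = -40] 2·(inner) — divide through by 2 ⇒ div: 4*x = -20.
Step 4. [4*x = -20] divide by the outer 4, so div: x = -5.

Answer: x ∈ {-5}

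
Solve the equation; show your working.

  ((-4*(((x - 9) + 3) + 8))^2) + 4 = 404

Step 1. [((-4*(((x - 9) + 3) + 8))^2) + 4 = 404] peel the +4: subtract 4 from each side. So sub: (-4*(((x - 9) + 3) + 8))^2 = 400.
Step 2. [(-4*(((x - 9) + 3) + 8))^2 = 400] √ both sides: 400 ≥ 0 gives two branches, so sqrt: -4*(((x - 9) + 3) + 8) = 20 or -20.
Step 3. [-4*(((x - 9) + 3) + 8) = 20 or -20] -4·(inner) — divide through by -4 ⇒ div: ((x - 9) + 3) + 8 = -5 or 5.
Step 4. [((x - 9) + 3) + 8 = -5 or 5] 8 comes off first (subtract 8) ⇒ sub: (x - 9) + 3 = -13 or -3.
Step 5. [(x - 9) + 3 = -13 or -3] +3 is outermost — subtract 3 both sides ⇒ sub: x - 9 = -16 or -6.
Step 6. [x - 9 = -16 or -6] peel the -9: add 9 from each side, so sub: x = -7 or 3.

Answer: x ∈ {-7, 3}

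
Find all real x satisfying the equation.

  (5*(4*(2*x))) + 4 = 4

Step 1. [(5*(4*(2*x))) + 4 = 4] subtract 4: x sits inside (… + 4) ⇒ sub: 5*(4*(2*x)) = 0.
Step 2. [5*(4*(2*x)) = 0] 5·(inner) — divide through by 5 ⇒ div: 4*(2*x) = 0.
Step 3. [4*(2*x) = 0] 4·(inner) — divide through by 4 ⇒ div: 2*x = 0.
Step 4. [2*x = 0] LHS = 2·(…); ÷2 both sides, so div: x = 0.

Answer: x ∈ {0}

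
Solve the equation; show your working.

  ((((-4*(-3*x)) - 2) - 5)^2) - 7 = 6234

Step 1. [((((-4*(-3*x)) - 2) - 5)^2) - 7 = 6234] add 7: x sits inside (… - 7), so sub: (((-4*(-3*x)) - 2) - 5)^2 = 6241.
Step 2. [(((-4*(-3*x)) - 2) - 5)^2 = 6241] 6241 ≥ 0, LHS is (·)² — take ±√ ⇒ sqrt: ((-4*(-3*x)) - 2) - 5 = 79 or -79.
Step 3. [((-4*(-3*x)) - 2) - 5 = 79 or -79] the outer -5 inverts by adding 5 ⇒ sub: (-4*(-3*x)) - 2 = 84 or -74.
Step 4. [(-4*(-3*x)) - 2 = 84 or -74] the outer -2 inverts by adding 2, so sub: -4*(-3*x) = 86 or -72.
Step 5. [-4*(-3*x) = 86 or -72] divide by the outer -4 ⇒ div: -3*x = -43/2 or 18.
Step 6. [-3*x = -43/2 or 18] divide by the outer -3 ⇒ div: x = 43/6 or -6.

Answer: x ∈ {-6, 43/6}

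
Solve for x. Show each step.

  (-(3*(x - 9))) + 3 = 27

Step 1. [(-(3*(x - 9))) + 3 = 27] 3 comes off first (subtract 3) ⇒ sub: -(3*(x - 9)) = 24.
Step 2. [-(3*(x - 9)) = 24] leading − — multiply by −1. So neg: 3*(x - 9) = -24.
Step 3. [3*(x - 9) = -24] leading coefficient 3: divide by 3 ⇒ div: x - 9 = -8.
Step 4. [x - 9 = -8] the outer -9 inverts by adding 9, so sub: x = 1.

Answer: x ∈ {1}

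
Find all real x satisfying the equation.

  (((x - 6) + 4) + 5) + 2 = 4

Step 1. [(((x - 6) + 4) + 5) + 2 = 4] +2 is outermost — subtract 2 both sides ⇒ sub: ((x - 6) + 4) + 5 = 2.
Step 2. [((x - 6) + 4) + 5 = 2] peel the +5: subtract 5 from each side ⇒ sub: (x - 6) + 4 = -3.
Step 3. [(x - 6) + 4 = -3] 4 comes off first (subtract 4). So sub: x - 6 = -7.
Step 4. [x - 6 = -7] peel the -6: add 6 from each side, so sub: x = -1.

Answer: x ∈ {-1}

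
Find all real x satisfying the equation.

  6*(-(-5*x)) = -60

Step 1. [6*(-(-5*x)) = -60] divide by the outer 6, so div: -(-5*x) = -10.
Step 2. [-(-5*x) = -10] flip signs both sides. So neg: -5*x = 10.
Step 3. [-5*x = 10] -5 out front; divide by -5. So div: x = -2.

Answer: x ∈ {-2}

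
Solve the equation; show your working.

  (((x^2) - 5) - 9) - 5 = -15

Step 1. [(((x^2) - 5) - 9) - 5 = -15] the outer -5 inverts by adding 5 ⇒ sub: ((x^2) - 5) - 9 = -10.
Step 2. [((x^2) - 5) - 9 = -10] -9 is outermost — add 9 both sides ⇒ sub: (x^2) - 5 = -1.
Step 3. [(x^2) - 5 = -1] add 5: x sits inside (… - 5), so sub: x^2 = 4.
Step 4. [x^2 = 4] √ both sides: 4 ≥ 0 gives two branches. So sqrt: x = 2 or -2.

Answer: x ∈ {-2, 2}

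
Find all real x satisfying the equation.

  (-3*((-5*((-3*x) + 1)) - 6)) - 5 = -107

Step 1. [(-3*((-5*((-3*x) + 1)) - 6)) - 5 = -107] the outer -5 inverts by adding 5 ⇒ sub: -3*((-5*((-3*x) + 1)) - 6) = -102.
Step 2. [-3*((-5*((-3*x) + 1)) - 6) = -102] -3·(inner) — divide through by -3 ⇒ div: (-5*((-3*x) + 1)) - 6 = 34.
Step 3. [(-5*((-3*x) + 1)) - 6 = 34] peel the -6: add 6 from each side ⇒ sub: -5*((-3*x) + 1) = 40.
Step 4. [-5*((-3*x) + 1) = 40] leading coefficient -5: divide by -5, so div: (-3*x) + 1 = -8.
Step 5. [(-3*x) + 1 = -8] +1 is outermost — subtract 1 both sides. So sub: -3*x = -9.
Step 6. [-3*x = -9] divide by the outer -3, so div: x = 3.

Answer: x ∈ {3}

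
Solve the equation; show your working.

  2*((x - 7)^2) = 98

Step 1. [2*((x - 7)^2) = 98] leading coefficient 2: divide by 2, so div: (x - 7)^2 = 49.
Step 2. [(x - 7)^2 = 49] 49 ≥ 0, LHS is (·)² — take ±√ ⇒ sqrt: x - 7 = 7 or -7.
Step 3. [x - 7 = 7 or -7] the outer -7 inverts by adding 7, so sub: x = 14 or 0.

Answer: x ∈ {0, 14}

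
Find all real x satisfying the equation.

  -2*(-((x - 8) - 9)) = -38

Step 1. [-2*(-((x - 8) - 9)) = -38] leading coefficient -2: divide by -2, so div: -((x - 8) - 9) = 19.
Step 2. [-((x - 8) - 9) = 19] flip signs both sides ⇒ neg: (x - 8) - 9 = -19.
Step 3. [(x - 8) - 9 = -19] -9 is outermost — add 9 both sides ⇒ sub: x - 8 = -10.
Step 4. [x - 8 = -10] -8 is outermost — add 8 both sides. So sub: x = -2.

Answer: x ∈ {-2}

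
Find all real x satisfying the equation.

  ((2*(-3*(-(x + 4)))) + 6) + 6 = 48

Step 1. [((2*(-3*(-(x + 4)))) + 6) + 6 = 48] peel the +6: subtract 6 from each side. So sub: (2*(-3*(-(x + 4)))) + 6 = 42.
Step 2. [(2*(-3*(-(x + 4)))) + 6 = 42] 2 divides every term; factor it out ⇒ factor: (-3*(-(x + 4))) + 3 = 21.
Step 3. [(-3*(-(x + 4))) + 3 = 21] subtract 3: x sits inside (… + 3) ⇒ sub: -3*(-(x + 4)) = 18.
Step 4. [-3*(-(x + 4)) = 18] -3 out front; divide by -3 ⇒ div: -(x + 4) = -6.
Step 5. [-(x + 4) = -6] leading − — multiply by −1 ⇒ neg: x + 4 = 6.
Step 6. [x + 4 = 6] 4 comes off first (subtract 4) ⇒ sub: x = 2.

Answer: x ∈ {2}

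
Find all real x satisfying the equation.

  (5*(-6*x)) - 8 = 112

Step 1. [(5*(-6*x)) - 8 = 112] add 8: x sits inside (… - 8). So sub: 5*(-6*x) = 120.
Step 2. [5*(-6*x) = 120] 5 out front; divide by 5. So div: -6*x = 24.
Step 3. [-6*x = 24] -6 out front; divide by -6, so div: x = -4.

Answer: x ∈ {-4}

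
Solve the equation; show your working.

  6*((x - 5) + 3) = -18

Step 1. [6*((x - 5) + 3) = -18] 6·(inner) — divide through by 6. So div: (x - 5) + 3 = -3.
Step 2. [(x - 5) + 3 = -3] subtract 3: x sits inside (… + 3), so sub: x - 5 = -6.
Step 3. [x - 5 = -6] the outer -5 inverts by adding 5 ⇒ sub: x = -1.

Answer: x ∈ {-1}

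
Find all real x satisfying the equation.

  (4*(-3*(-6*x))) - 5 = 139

Step 1. [(4*(-3*(-6*x))) - 5 = 139] 5 comes off first (add 5), so sub: 4*(-3*(-6*x)) = 144.
Step 2. [4*(-3*(-6*x)) = 144] LHS = 4·(…); ÷4 both sides. So div: -3*(-6*x) = 36.
Step 3. [-3*(-6*x) = 36] -3 out front; divide by -3 ⇒ div: -6*x = -12.
Step 4. [-6*x = -12] leading coefficient -6: divide by -6, so div: x = 2.

Answer: x ∈ {2}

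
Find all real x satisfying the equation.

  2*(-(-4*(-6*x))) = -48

Step 1. [2*(-(-4*(-6*x))) = -48] 2·(inner) — divide through by 2. So div: -(-4*(-6*x)) = -24.
Step 2. [-(-4*(-6*x)) = -24] LHS negated; negate both sides, so neg: -4*(-6*x) = 24.
Step 3. [-4*(-6*x) = 24] LHS = -4·(…); ÷-4 both sides ⇒ div: -6*x = -6.
Step 4. [-6*x = -6] leading coefficient -6: divide by -6, so div: x = 1.

Answer: x ∈ {1}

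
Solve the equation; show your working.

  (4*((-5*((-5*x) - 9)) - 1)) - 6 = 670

Step 1. [(4*((-5*((-5*x) - 9)) - 1)) - 6 = 670] the outer -6 inverts by adding 6, so sub: 4*((-5*((-5*x) - 9)) - 1) = 676.
Step 2. [4*((-5*((-5*x) - 9)) - 1) = 676] divide by the outer 4 ⇒ div: (-5*((-5*x) - 9)) - 1 = 169.
Step 3. [(-5*((-5*x) - 9)) - 1 = 169] add 1: x sits inside (… - 1). So sub: -5*((-5*x) - 9) = 170.
Step 4. [-5*((-5*x) - 9) = 170] divide by the outer -5, so div: (-5*x) - 9 = -34.
Step 5. [(-5*x) - 9 = -34] 9 comes off first (add 9). So sub: -5*x = -25.
Step 6. [-5*x = -25] LHS = -5·(…); ÷-5 both sides. So div: x = 5.

Answer: x ∈ {5}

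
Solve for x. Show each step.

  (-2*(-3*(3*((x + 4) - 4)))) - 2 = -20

Step 1. [(-2*(-3*(3*((x + 4) - 4)))) - 2 = -20] the outer -2 inverts by adding 2. So sub: -2*(-3*(3*((x + 4) - 4))) = -18.
Step 2. [-2*(-3*(3*((x + 4) - 4))) = -18] -2·(inner) — divide through by -2, so div: -3*(3*((x + 4) - 4)) = 9.
Step 3. [-3*(3*((x + 4) - 4)) = 9] divide by the outer -3. So div: 3*((x + 4) - 4) = -3.
Step 4. [3*((x + 4) - 4) = -3] divide by the outer 3. So div: (x + 4) - 4 = -1.
Step 5. [(x + 4) - 4 = -1] -4 is outermost — add 4 both sides ⇒ sub: x + 4 = 3.
Step 6. [x + 4 = 3] 4 comes off first (subtract 4), so sub: x = -1.

Answer: x ∈ {-1}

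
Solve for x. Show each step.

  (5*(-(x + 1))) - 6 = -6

Step 1. [(5*(-(x + 1))) - 6 = -6] 6 comes off first (add 6) ⇒ sub: 5*(-(x + 1)) = 0.
Step 2. [5*(-(x + 1)) = 0] leading coefficient 5: divide by 5 ⇒ div: -(x + 1) = 0.
Step 3. [-(x + 1) = 0] flip signs both sides, so neg: x + 1 = 0.
Step 4. [x + 1 = 0] peel the +1: subtract 1 from each side ⇒ sub: x = -1.

Answer: x ∈ {-1}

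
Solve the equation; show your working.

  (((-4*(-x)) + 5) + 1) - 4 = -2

Step 1. [(((-4*(-x)) + 5) + 1) - 4 = -2] the outer -4 inverts by adding 4 ⇒ sub: ((-4*(-x)) + 5) + 1 = 2.
Step 2. [((-4*(-x)) + 5) + 1 = 2] subtract 1: x sits inside (… + 1) ⇒ sub: (-4*(-x)) + 5 = 1.
Step 3. [(-4*(-x)) + 5 = 1] +5 is outermost — subtract 5 both sides ⇒ sub: -4*(-x) = -4.
Step 4. [-4*(-x) = -4] divide by the outer -4. So div: -x = 1.
Step 5. [-x = 1] flip signs both sides, so neg: x = -1.

Answer: x ∈ {-1}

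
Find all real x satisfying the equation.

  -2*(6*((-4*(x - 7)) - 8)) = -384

Step 1. [-2*(6*((-4*(x - 7)) - 8)) = -384] leading coefficient -2: divide by -2, so div: 6*((-4*(x - 7)) - 8) = 192.
Step 2. [6*((-4*(x - 7)) - 8) = 192] divide by the outer 6, so div: (-4*(x - 7)) - 8 = 32.
Step 3. [(-4*(x - 7)) - 8 = 32] -8 is outermost — add 8 both sides, so sub: -4*(x - 7) = 40.
Step 4. [-4*(x - 7) = 40] LHS = -4·(…); ÷-4 both sides, so div: x - 7 = -10.
Step 5. [x - 7 = -10] peel the -7: add 7 from each side. So sub: x = -3.

Answer: x ∈ {-3}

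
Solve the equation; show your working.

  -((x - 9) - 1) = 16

Step 1. [-((x - 9) - 1) = 16] LHS negated; negate both sides ⇒ neg: (x - 9) - 1 = -16.
Step 2. [(x - 9) - 1 = -16] add 1: x sits inside (… - 1) ⇒ sub: x - 9 = -15.
Step 3. [x - 9 = -15] peel the -9: add 9 from each side ⇒ sub: x = -6.

Answer: x ∈ {-6}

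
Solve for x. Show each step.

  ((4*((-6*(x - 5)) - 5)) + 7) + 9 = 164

Step 1. [((4*((-6*(x - 5)) - 5)) + 7) + 9 = 164] peel the +9: subtract 9 from each side ⇒ sub: (4*((-6*(x - 5)) - 5)) + 7 = 155.
Step 2. [(4*((-6*(x - 5)) - 5)) + 7 = 155] peel the +7: subtract 7 from each side ⇒ sub: 4*((-6*(x - 5)) - 5) = 148.
Step 3. [4*((-6*(x - 5)) - 5) = 148] 4 out front; divide by 4. So div: (-6*(x - 5)) - 5 = 37.
Step 4. [(-6*(x - 5)) - 5 = 37] 5 comes off first (add 5). So sub: -6*(x - 5) = 42.
Step 5. [-6*(x - 5) = 42] divide by the outer -6, so div: x - 5 = -7.
Step 6. [x - 5 = -7] -5 is outermost — add 5 both sides ⇒ sub: x = -2.

Answer: x ∈ {-2}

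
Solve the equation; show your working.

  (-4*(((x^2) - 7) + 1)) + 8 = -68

Step 1. [(-4*(((x^2) - 7) + 1)) + 8 = -68] common factor -4 (LHS and -68) — divide through ⇒ factor: (((x^2) - 7) + 1) - 2 = 17.
Step 2. [(((x^2) - 7) + 1) - 2 = 17] the outer -2 inverts by adding 2 ⇒ sub: ((x^2) - 7) + 1 = 19.
Step 3. [((x^2) - 7) + 1 = 19] peel the +1: subtract 1 from each side. So sub: (x^2) - 7 = 18.
Step 4. [(x^2) - 7 = 18] 7 comes off first (add 7) ⇒ sub: x^2 = 25.
Step 5. [x^2 = 25] √ both sides: 25 ≥ 0 gives two branches, so sqrt: x = 5 or -5.

Answer: x ∈ {-5, 5}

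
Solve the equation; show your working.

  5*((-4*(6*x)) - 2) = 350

Step 1. [5*((-4*(6*x)) - 2) = 350] 5 out front; divide by 5. So div: (-4*(6*x)) - 2 = 70.
Step 2. [(-4*(6*x)) - 2 = 70] peel the -2: add 2 from each side, so sub: -4*(6*x) = 72.
Step 3. [-4*(6*x) = 72] LHS = -4·(…); ÷-4 both sides ⇒ div: 6*x = -18.
Step 4. [6*x = -18] LHS = 6·(…); ÷6 both sides. So div: x = -3.

Answer: x ∈ {-3}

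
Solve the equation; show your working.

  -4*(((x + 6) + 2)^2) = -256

Step 1. [-4*(((x + 6) + 2)^2) = -256] -4 out front; divide by -4, so div: ((x + 6) + 2)^2 = 64.
Step 2. [((x + 6) + 2)^2 = 64] √ both sides: 64 ≥ 0 gives two branches ⇒ sqrt: (x + 6) + 2 = 8 or -8.
Step 3. [(x + 6) + 2 = 8 or -8] the outer +2 inverts by subtracting 2 ⇒ sub: x + 6 = 6 or -10.
Step 4. [x + 6 = 6 or -10] 6 comes off first (subtract 6), so sub: x = 0 or -16.

Answer: x ∈ {-16, 0}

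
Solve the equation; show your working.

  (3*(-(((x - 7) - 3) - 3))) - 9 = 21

Step 1. [(3*(-(((x - 7) - 3) - 3))) - 9 = 21] 9 comes off first (add 9), so sub: 3*(-(((x - 7) - 3) - 3)) = 30.
Step 2. [3*(-(((x - 7) - 3) - 3)) = 30] 3·(inner) — divide through by 3, so div: -(((x - 7) - 3) - 3) = 10.
Step 3. [-(((x - 7) - 3) - 3) = 10] flip signs both sides ⇒ neg: ((x - 7) - 3) - 3 = -10.
Step 4. [((x - 7) - 3) - 3 = -10] -3 is outermost — add 3 both sides. So sub: (x - 7) - 3 = -7.
Step 5. [(x - 7) - 3 = -7] peel the -3: add 3 from each side, so sub: x - 7 = -4.
Step 6. [x - 7 = -4] -7 is outermost — add 7 both sides, so sub: x = 3.

Answer: x ∈ {3}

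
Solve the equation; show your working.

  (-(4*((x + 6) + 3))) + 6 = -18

Step 1. [(-(4*((x + 6) + 3))) + 6 = -18] +6 is outermost — subtract 6 both sides. So sub: -(4*((x + 6) + 3)) = -24.
Step 2. [-(4*((x + 6) + 3)) = -24] flip signs both sides, so neg: 4*((x + 6) + 3) = 24.
Step 3. [4*((x + 6) + 3) = 24] leading coefficient 4: divide by 4. So div: (x + 6) + 3 = 6.
Step 4. [(x + 6) + 3 = 6] subtract 3: x sits inside (… + 3). So sub: x + 6 = 3.
Step 5. [x + 6 = 3] 6 comes off first (subtract 6), so sub: x = -3.

Answer: x ∈ {-3}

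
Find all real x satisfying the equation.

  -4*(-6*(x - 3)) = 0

Step 1. [-4*(-6*(x - 3)) = 0] LHS = -4·(…); ÷-4 both sides. So div: -6*(x - 3) = 0.
Step 2. [-6*(x - 3) = 0] divide by the outer -6, so div: x - 3 = 0.
Step 3. [x - 3 = 0] -3 is outermost — add 3 both sides, so sub: x = 3.

Answer: x ∈ {3}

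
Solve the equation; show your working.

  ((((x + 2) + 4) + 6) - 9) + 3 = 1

Step 1. [((((x + 2) + 4) + 6) - 9) + 3 = 1] subtract 3: x sits inside (… + 3), so sub: (((x + 2) + 4) + 6) - 9 = -2.
Step 2. [(((x + 2) + 4) + 6) - 9 = -2] peel the -9: add 9 from each side, so sub: ((x + 2) + 4) + 6 = 7.
Step 3. [((x + 2) + 4) + 6 = 7] peel the +6: subtract 6 from each side. So sub: (x + 2) + 4 = 1.
Step 4. [(x + 2) + 4 = 1] 4 comes off first (subtract 4) ⇒ sub: x + 2 = -3.
Step 5. [x + 2 = -3] 2 comes off first (subtract 2). So sub: x = -5.

Answer: x ∈ {-5}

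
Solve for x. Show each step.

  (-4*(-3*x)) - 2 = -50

Step 1. [(-4*(-3*x)) - 2 = -50] add 2: x sits inside (… - 2). So sub: -4*(-3*x) = -48.
Step 2. [-4*(-3*x) = -48] -4·(inner) — divide through by -4 ⇒ div: -3*x = 12.
Step 3. [-3*x = 12] divide by the outer -3, so div: x = -4.

Answer: x ∈ {-4}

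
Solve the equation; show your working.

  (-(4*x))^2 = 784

Step 1. [(-(4*x))^2 = 784] √ both sides: 784 ≥ 0 gives two branches ⇒ sqrt: -(4*x) = 28 or -28.
Step 2. [-(4*x) = 28 or -28] flip signs both sides ⇒ neg: 4*x = -28 or 28.
Step 3. [4*x = -28 or 28] 4·(inner) — divide through by 4 ⇒ div: x = -7 or 7.

Answer: x ∈ {-7, 7}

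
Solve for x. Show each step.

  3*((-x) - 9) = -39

Step 1. [3*((-x) - 9) = -39] divide by the outer 3. So div: (-x) - 9 = -13.
Step 2. [(-x) - 9 = -13] peel the -9: add 9 from each side ⇒ sub: -x = -4.
Step 3. [-x = -4] flip signs both sides ⇒ neg: x = 4.

Answer: x ∈ {4}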